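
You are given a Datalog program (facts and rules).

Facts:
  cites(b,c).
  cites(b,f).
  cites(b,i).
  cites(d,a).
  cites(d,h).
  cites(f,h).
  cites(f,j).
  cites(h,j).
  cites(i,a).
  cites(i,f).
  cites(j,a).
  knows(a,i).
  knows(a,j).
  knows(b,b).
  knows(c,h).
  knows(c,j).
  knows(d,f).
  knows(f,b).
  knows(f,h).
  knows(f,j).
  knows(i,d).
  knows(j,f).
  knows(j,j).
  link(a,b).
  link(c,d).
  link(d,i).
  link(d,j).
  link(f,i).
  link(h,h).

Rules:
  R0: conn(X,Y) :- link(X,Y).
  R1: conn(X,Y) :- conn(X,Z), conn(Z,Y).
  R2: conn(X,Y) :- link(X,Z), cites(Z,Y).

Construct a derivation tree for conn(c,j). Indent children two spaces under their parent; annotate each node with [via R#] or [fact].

conn(c,j)  [via R1]
  conn(c,d)  [via R0]
    link(c,d)  [fact]
  conn(d,j)  [via R0]
    link(d,j)  [fact]

round 1: derive conn(a,b) via R0 from link(a,b)
round 1: derive conn(c,d) via R0 from link(c,d)
round 1: derive conn(d,i) via R0 from link(d,i)
round 1: derive conn(d,j) via R0 from link(d,j)
round 1: derive conn(f,i) via R0 from link(f,i)
round 1: derive conn(h,h) via R0 from link(h,h)
round 1: derive conn(a,c) via R2 from link(a,b), cites(b,c)
round 1: derive conn(a,f) via R2 from link(a,b), cites(b,f)
round 1: derive conn(a,i) via R2 from link(a,b), cites(b,i)
round 1: derive conn(c,a) via R2 from link(c,d), cites(d,a)
round 1: derive conn(c,h) via R2 from link(c,d), cites(d,h)
round 1: derive conn(d,a) via R2 from link(d,i), cites(i,a)
round 1: derive conn(d,f) via R2 from link(d,i), cites(i,f)
round 1: derive conn(f,a) via R2 from link(f,i), cites(i,a)
round 1: derive conn(f,f) via R2 from link(f,i), cites(i,f)
round 1: derive conn(h,j) via R2 from link(h,h), cites(h,j)
round 2: derive conn(a,a) via R1 from conn(a,c), conn(c,a)
round 2: derive conn(a,d) via R1 from conn(a,c), conn(c,d)
round 2: derive conn(a,h) via R1 from conn(a,c), conn(c,h)
round 2: derive conn(c,b) via R1 from conn(c,a), conn(a,b)
round 2: derive conn(c,c) via R1 from conn(c,a), conn(a,c)
round 2: derive conn(c,f) via R1 from conn(c,a), conn(a,f)
round 2: derive conn(c,i) via R1 from conn(c,a), conn(a,i)
round 2: derive conn(c,j) via R1 from conn(c,d), conn(d,j)
round 2: derive conn(d,b) via R1 from conn(d,a), conn(a,b)
round 2: derive conn(d,c) via R1 from conn(d,a), conn(a,c)
round 2: derive conn(f,b) via R1 from conn(f,a), conn(a,b)
round 2: derive conn(f,c) via R1 from conn(f,a), conn(a,c)
round 3: derive conn(a,j) via R1 from conn(a,c), conn(c,j)
round 3: derive conn(d,d) via R1 from conn(d,a), conn(a,d)
round 3: derive conn(d,h) via R1 from conn(d,a), conn(a,h)
round 3: derive conn(f,d) via R1 from conn(f,a), conn(a,d)
round 3: derive conn(f,h) via R1 from conn(f,a), conn(a,h)
round 3: derive conn(f,j) via R1 from conn(f,c), conn(c,j)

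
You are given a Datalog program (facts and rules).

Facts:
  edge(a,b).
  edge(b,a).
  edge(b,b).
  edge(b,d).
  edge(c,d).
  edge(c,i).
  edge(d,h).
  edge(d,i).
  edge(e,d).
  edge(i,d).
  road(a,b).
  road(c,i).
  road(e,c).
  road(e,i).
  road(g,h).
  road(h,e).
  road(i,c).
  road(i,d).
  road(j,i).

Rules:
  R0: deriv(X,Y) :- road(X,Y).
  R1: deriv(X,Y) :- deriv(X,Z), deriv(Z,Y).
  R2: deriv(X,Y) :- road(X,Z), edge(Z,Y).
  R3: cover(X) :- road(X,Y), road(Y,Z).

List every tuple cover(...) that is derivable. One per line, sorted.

round 1: derive cover(c) via R3 from road(c,i), road(i,c)
round 1: derive cover(e) via R3 from road(e,c), road(c,i)
round 1: derive cover(g) via R3 from road(g,h), road(h,e)
round 1: derive cover(h) via R3 from road(h,e), road(e,c)
round 1: derive cover(i) via R3 from road(i,c), road(c,i)
round 1: derive cover(j) via R3 from road(j,i), road(i,c)

cover(c)
cover(e)
cover(g)
cover(h)
cover(i)
cover(j)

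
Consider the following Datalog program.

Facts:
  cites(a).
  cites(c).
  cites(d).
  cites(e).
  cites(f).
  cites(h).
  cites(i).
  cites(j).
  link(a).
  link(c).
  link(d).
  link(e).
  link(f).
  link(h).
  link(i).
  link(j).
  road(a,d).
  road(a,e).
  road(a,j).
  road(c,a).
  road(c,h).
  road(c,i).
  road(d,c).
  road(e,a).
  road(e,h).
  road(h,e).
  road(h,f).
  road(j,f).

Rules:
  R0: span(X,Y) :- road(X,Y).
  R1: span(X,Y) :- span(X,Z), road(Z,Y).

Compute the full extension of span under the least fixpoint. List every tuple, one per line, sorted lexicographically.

round 1: derive span(a,d) via R0 from road(a,d)
round 1: derive span(a,e) via R0 from road(a,e)
round 1: derive span(a,j) via R0 from road(a,j)
round 1: derive span(c,a) via R0 from road(c,a)
round 1: derive span(c,h) via R0 from road(c,h)
round 1: derive span(c,i) via R0 from road(c,i)
round 1: derive span(d,c) via R0 from road(d,c)
round 1: derive span(e,a) via R0 from road(e,a)
round 1: derive span(e,h) via R0 from road(e,h)
round 1: derive span(h,e) via R0 from road(h,e)
round 1: derive span(h,f) via R0 from road(h,f)
round 1: derive span(j,f) via R0 from road(j,f)
round 2: derive span(a,a) via R1 from span(a,e), road(e,a)
round 2: derive span(a,c) via R1 from span(a,d), road(d,c)
round 2: derive span(a,f) via R1 from span(a,j), road(j,f)
round 2: derive span(a,h) via R1 from span(a,e), road(e,h)
round 2: derive span(c,d) via R1 from span(c,a), road(a,d)
round 2: derive span(c,e) via R1 from span(c,a), road(a,e)
round 2: derive span(c,f) via R1 from span(c,h), road(h,f)
round 2: derive span(c,j) via R1 from span(c,a), road(a,j)
round 2: derive span(d,a) via R1 from span(d,c), road(c,a)
round 2: derive span(d,h) via R1 from span(d,c), road(c,h)
round 2: derive span(d,i) via R1 from span(d,c), road(c,i)
round 2: derive span(e,d) via R1 from span(e,a), road(a,d)
round 2: derive span(e,e) via R1 from span(e,a), road(a,e)
round 2: derive span(e,f) via R1 from span(e,h), road(h,f)
round 2: derive span(e,j) via R1 from span(e,a), road(a,j)
round 2: derive span(h,a) via R1 from span(h,e), road(e,a)
round 2: derive span(h,h) via R1 from span(h,e), road(e,h)
round 3: derive span(a,i) via R1 from span(a,c), road(c,i)
round 3: derive span(c,c) via R1 from span(c,d), road(d,c)
round 3: derive span(d,d) via R1 from span(d,a), road(a,d)
round 3: derive span(d,e) via R1 from span(d,a), road(a,e)
round 3: derive span(d,f) via R1 from span(d,h), road(h,f)
round 3: derive span(d,j) via R1 from span(d,a), road(a,j)
round 3: derive span(e,c) via R1 from span(e,d), road(d,c)
round 3: derive span(h,d) via R1 from span(h,a), road(a,d)
round 3: derive span(h,j) via R1 from span(h,a), road(a,j)
round 4: derive span(e,i) via R1 from span(e,c), road(c,i)
round 4: derive span(h,c) via R1 from span(h,d), road(d,c)
round 5: derive span(h,i) via R1 from span(h,c), road(c,i)

span(a,a)
span(a,c)
span(a,d)
span(a,e)
span(a,f)
span(a,h)
span(a,i)
span(a,j)
span(c,a)
span(c,c)
span(c,d)
span(c,e)
span(c,f)
span(c,h)
span(c,i)
span(c,j)
span(d,a)
span(d,c)
span(d,d)
span(d,e)
span(d,f)
span(d,h)
span(d,i)
span(d,j)
span(e,a)
span(e,c)
span(e,d)
span(e,e)
span(e,f)
span(e,h)
span(e,i)
span(e,j)
span(h,a)
span(h,c)
span(h,d)
span(h,e)
span(h,f)
span(h,h)
span(h,i)
span(h,j)
span(j,f)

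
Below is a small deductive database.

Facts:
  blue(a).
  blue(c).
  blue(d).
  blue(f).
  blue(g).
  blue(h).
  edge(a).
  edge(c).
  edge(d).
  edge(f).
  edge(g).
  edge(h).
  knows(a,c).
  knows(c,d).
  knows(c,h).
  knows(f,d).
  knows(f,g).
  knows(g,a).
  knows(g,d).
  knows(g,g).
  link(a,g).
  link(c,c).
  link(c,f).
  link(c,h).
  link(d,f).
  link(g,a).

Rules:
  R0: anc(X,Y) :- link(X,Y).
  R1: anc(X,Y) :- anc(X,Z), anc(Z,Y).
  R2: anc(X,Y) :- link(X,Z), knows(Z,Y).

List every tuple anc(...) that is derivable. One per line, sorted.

round 1: derive anc(a,g) via R0 from link(a,g)
round 1: derive anc(c,c) via R0 from link(c,c)
round 1: derive anc(c,f) via R0 from link(c,f)
round 1: derive anc(c,h) via R0 from link(c,h)
round 1: derive anc(d,f) via R0 from link(d,f)
round 1: derive anc(g,a) via R0 from link(g,a)
round 1: derive anc(a,a) via R2 from link(a,g), knows(g,a)
round 1: derive anc(a,d) via R2 from link(a,g), knows(g,d)
round 1: derive anc(c,d) via R2 from link(c,c), knows(c,d)
round 1: derive anc(c,g) via R2 from link(c,f), knows(f,g)
round 1: derive anc(d,d) via R2 from link(d,f), knows(f,d)
round 1: derive anc(d,g) via R2 from link(d,f), knows(f,g)
round 1: derive anc(g,c) via R2 from link(g,a), knows(a,c)
round 2: derive anc(a,c) via R1 from anc(a,g), anc(g,c)
round 2: derive anc(a,f) via R1 from anc(a,d), anc(d,f)
round 2: derive anc(c,a) via R1 from anc(c,g), anc(g,a)
round 2: derive anc(d,a) via R1 from anc(d,g), anc(g,a)
round 2: derive anc(d,c) via R1 from anc(d,g), anc(g,c)
round 2: derive anc(g,d) via R1 from anc(g,a), anc(a,d)
round 2: derive anc(g,f) via R1 from anc(g,c), anc(c,f)
round 2: derive anc(g,g) via R1 from anc(g,a), anc(a,g)
round 2: derive anc(g,h) via R1 from anc(g,c), anc(c,h)
round 3: derive anc(a,h) via R1 from anc(a,c), anc(c,h)
round 3: derive anc(d,h) via R1 from anc(d,c), anc(c,h)

anc(a,a)
anc(a,c)
anc(a,d)
anc(a,f)
anc(a,g)
anc(a,h)
anc(c,a)
anc(c,c)
anc(c,d)
anc(c,f)
anc(c,g)
anc(c,h)
anc(d,a)
anc(d,c)
anc(d,d)
anc(d,f)
anc(d,g)
anc(d,h)
anc(g,a)
anc(g,c)
anc(g,d)
anc(g,f)
anc(g,g)
anc(g,h)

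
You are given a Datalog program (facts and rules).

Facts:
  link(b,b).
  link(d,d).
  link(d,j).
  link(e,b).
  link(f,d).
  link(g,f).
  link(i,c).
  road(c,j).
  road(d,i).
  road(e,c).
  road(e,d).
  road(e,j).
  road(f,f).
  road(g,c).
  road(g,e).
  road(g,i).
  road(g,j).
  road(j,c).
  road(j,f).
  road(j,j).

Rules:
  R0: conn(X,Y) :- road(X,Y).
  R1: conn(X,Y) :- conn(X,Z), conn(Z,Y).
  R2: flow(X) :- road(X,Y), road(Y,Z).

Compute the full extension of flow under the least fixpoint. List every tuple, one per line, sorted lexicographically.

flow(c)
flow(e)
flow(f)
flow(g)
flow(j)

round 1: derive flow(c) via R2 from road(c,j), road(j,c)
round 1: derive flow(e) via R2 from road(e,c), road(c,j)
round 1: derive flow(f) via R2 from road(f,f), road(f,f)
round 1: derive flow(g) via R2 from road(g,c), road(c,j)
round 1: derive flow(j) via R2 from road(j,c), road(c,j)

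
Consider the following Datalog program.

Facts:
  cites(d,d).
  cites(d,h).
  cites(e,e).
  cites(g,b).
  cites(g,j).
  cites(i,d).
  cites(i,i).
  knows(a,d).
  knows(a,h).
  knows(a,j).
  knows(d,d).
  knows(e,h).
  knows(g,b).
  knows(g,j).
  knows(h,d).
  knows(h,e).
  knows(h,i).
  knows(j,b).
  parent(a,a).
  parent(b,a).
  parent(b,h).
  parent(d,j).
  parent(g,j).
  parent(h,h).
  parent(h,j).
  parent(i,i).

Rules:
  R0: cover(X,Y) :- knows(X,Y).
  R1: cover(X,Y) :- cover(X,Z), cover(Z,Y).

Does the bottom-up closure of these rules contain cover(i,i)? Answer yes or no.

no

round 1: derive cover(a,d) via R0 from knows(a,d)
round 1: derive cover(a,h) via R0 from knows(a,h)
round 1: derive cover(a,j) via R0 from knows(a,j)
round 1: derive cover(d,d) via R0 from knows(d,d)
round 1: derive cover(e,h) via R0 from knows(e,h)
round 1: derive cover(g,b) via R0 from knows(g,b)
round 1: derive cover(g,j) via R0 from knows(g,j)
round 1: derive cover(h,d) via R0 from knows(h,d)
round 1: derive cover(h,e) via R0 from knows(h,e)
round 1: derive cover(h,i) via R0 from knows(h,i)
round 1: derive cover(j,b) via R0 from knows(j,b)
round 2: derive cover(a,b) via R1 from cover(a,j), cover(j,b)
round 2: derive cover(a,e) via R1 from cover(a,h), cover(h,e)
round 2: derive cover(a,i) via R1 from cover(a,h), cover(h,i)
round 2: derive cover(e,d) via R1 from cover(e,h), cover(h,d)
round 2: derive cover(e,e) via R1 from cover(e,h), cover(h,e)
round 2: derive cover(e,i) via R1 from cover(e,h), cover(h,i)
round 2: derive cover(h,h) via R1 from cover(h,e), cover(e,h)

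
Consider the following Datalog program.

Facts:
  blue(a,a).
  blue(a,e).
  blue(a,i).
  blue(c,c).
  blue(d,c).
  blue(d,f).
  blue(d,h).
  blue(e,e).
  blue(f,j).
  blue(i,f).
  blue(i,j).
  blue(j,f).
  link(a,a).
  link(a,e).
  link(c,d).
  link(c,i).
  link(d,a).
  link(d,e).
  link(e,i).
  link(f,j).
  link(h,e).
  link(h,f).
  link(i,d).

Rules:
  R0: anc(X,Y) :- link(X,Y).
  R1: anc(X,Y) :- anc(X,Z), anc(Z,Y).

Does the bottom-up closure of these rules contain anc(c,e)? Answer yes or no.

round 1: derive anc(a,a) via R0 from link(a,a)
round 1: derive anc(a,e) via R0 from link(a,e)
round 1: derive anc(c,d) via R0 from link(c,d)
round 1: derive anc(c,i) via R0 from link(c,i)
round 1: derive anc(d,a) via R0 from link(d,a)
round 1: derive anc(d,e) via R0 from link(d,e)
round 1: derive anc(e,i) via R0 from link(e,i)
round 1: derive anc(f,j) via R0 from link(f,j)
round 1: derive anc(h,e) via R0 from link(h,e)
round 1: derive anc(h,f) via R0 from link(h,f)
round 1: derive anc(i,d) via R0 from link(i,d)
round 2: derive anc(a,i) via R1 from anc(a,e), anc(e,i)
round 2: derive anc(c,a) via R1 from anc(c,d), anc(d,a)
round 2: derive anc(c,e) via R1 from anc(c,d), anc(d,e)
round 2: derive anc(d,i) via R1 from anc(d,e), anc(e,i)
round 2: derive anc(e,d) via R1 from anc(e,i), anc(i,d)
round 2: derive anc(h,i) via R1 from anc(h,e), anc(e,i)
round 2: derive anc(h,j) via R1 from anc(h,f), anc(f,j)
round 2: derive anc(i,a) via R1 from anc(i,d), anc(d,a)
round 2: derive anc(i,e) via R1 from anc(i,d), anc(d,e)
round 3: derive anc(a,d) via R1 from anc(a,e), anc(e,d)
round 3: derive anc(d,d) via R1 from anc(d,e), anc(e,d)
round 3: derive anc(e,a) via R1 from anc(e,d), anc(d,a)
round 3: derive anc(e,e) via R1 from anc(e,d), anc(d,e)
round 3: derive anc(h,a) via R1 from anc(h,i), anc(i,a)
round 3: derive anc(h,d) via R1 from anc(h,e), anc(e,d)
round 3: derive anc(i,i) via R1 from anc(i,a), anc(a,i)

yes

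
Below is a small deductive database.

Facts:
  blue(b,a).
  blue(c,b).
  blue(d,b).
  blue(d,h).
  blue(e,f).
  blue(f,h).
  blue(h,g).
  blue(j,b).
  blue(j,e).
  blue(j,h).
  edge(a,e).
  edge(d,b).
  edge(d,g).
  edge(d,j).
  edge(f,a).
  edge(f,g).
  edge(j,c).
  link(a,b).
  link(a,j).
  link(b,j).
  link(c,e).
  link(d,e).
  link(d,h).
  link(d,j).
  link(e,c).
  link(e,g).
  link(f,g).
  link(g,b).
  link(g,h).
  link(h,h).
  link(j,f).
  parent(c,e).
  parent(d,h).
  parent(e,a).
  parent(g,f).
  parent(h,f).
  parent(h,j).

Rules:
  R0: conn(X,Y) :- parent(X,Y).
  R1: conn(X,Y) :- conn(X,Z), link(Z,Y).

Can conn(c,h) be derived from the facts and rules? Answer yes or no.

yes

round 1: derive conn(c,e) via R0 from parent(c,e)
round 1: derive conn(d,h) via R0 from parent(d,h)
round 1: derive conn(e,a) via R0 from parent(e,a)
round 1: derive conn(g,f) via R0 from parent(g,f)
round 1: derive conn(h,f) via R0 from parent(h,f)
round 1: derive conn(h,j) via R0 from parent(h,j)
round 2: derive conn(c,c) via R1 from conn(c,e), link(e,c)
round 2: derive conn(c,g) via R1 from conn(c,e), link(e,g)
round 2: derive conn(e,b) via R1 from conn(e,a), link(a,b)
round 2: derive conn(e,j) via R1 from conn(e,a), link(a,j)
round 2: derive conn(g,g) via R1 from conn(g,f), link(f,g)
round 2: derive conn(h,g) via R1 from conn(h,f), link(f,g)
round 3: derive conn(c,b) via R1 from conn(c,g), link(g,b)
round 3: derive conn(c,h) via R1 from conn(c,g), link(g,h)
round 3: derive conn(e,f) via R1 from conn(e,j), link(j,f)
round 3: derive conn(g,b) via R1 from conn(g,g), link(g,b)
round 3: derive conn(g,h) via R1 from conn(g,g), link(g,h)
round 3: derive conn(h,b) via R1 from conn(h,g), link(g,b)
round 3: derive conn(h,h) via R1 from conn(h,g), link(g,h)
round 4: derive conn(c,j) via R1 from conn(c,b), link(b,j)
round 4: derive conn(e,g) via R1 from conn(e,f), link(f,g)
round 4: derive conn(g,j) via R1 from conn(g,b), link(b,j)
round 5: derive conn(c,f) via R1 from conn(c,j), link(j,f)
round 5: derive conn(e,h) via R1 from conn(e,g), link(g,h)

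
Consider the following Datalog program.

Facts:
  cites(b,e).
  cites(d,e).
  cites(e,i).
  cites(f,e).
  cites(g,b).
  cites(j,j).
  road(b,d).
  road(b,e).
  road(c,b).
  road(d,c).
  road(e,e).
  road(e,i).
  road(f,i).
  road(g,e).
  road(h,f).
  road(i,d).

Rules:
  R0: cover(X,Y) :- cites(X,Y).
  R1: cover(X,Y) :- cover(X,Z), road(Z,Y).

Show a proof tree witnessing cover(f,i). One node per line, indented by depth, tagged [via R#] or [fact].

cover(f,i)  [via R1]
  cover(f,e)  [via R0]
    cites(f,e)  [fact]
  road(e,i)  [fact]

round 1: derive cover(b,e) via R0 from cites(b,e)
round 1: derive cover(d,e) via R0 from cites(d,e)
round 1: derive cover(e,i) via R0 from cites(e,i)
round 1: derive cover(f,e) via R0 from cites(f,e)
round 1: derive cover(g,b) via R0 from cites(g,b)
round 1: derive cover(j,j) via R0 from cites(j,j)
round 2: derive cover(b,i) via R1 from cover(b,e), road(e,i)
round 2: derive cover(d,i) via R1 from cover(d,e), road(e,i)
round 2: derive cover(e,d) via R1 from cover(e,i), road(i,d)
round 2: derive cover(f,i) via R1 from cover(f,e), road(e,i)
round 2: derive cover(g,d) via R1 from cover(g,b), road(b,d)
round 2: derive cover(g,e) via R1 from cover(g,b), road(b,e)
round 3: derive cover(b,d) via R1 from cover(b,i), road(i,d)
round 3: derive cover(d,d) via R1 from cover(d,i), road(i,d)
round 3: derive cover(e,c) via R1 from cover(e,d), road(d,c)
round 3: derive cover(f,d) via R1 from cover(f,i), road(i,d)
round 3: derive cover(g,c) via R1 from cover(g,d), road(d,c)
round 3: derive cover(g,i) via R1 from cover(g,e), road(e,i)
round 4: derive cover(b,c) via R1 from cover(b,d), road(d,c)
round 4: derive cover(d,c) via R1 from cover(d,d), road(d,c)
round 4: derive cover(e,b) via R1 from cover(e,c), road(c,b)
round 4: derive cover(f,c) via R1 from cover(f,d), road(d,c)
round 5: derive cover(b,b) via R1 from cover(b,c), road(c,b)
round 5: derive cover(d,b) via R1 from cover(d,c), road(c,b)
round 5: derive cover(e,e) via R1 from cover(e,b), road(b,e)
round 5: derive cover(f,b) via R1 from cover(f,c), road(c,b)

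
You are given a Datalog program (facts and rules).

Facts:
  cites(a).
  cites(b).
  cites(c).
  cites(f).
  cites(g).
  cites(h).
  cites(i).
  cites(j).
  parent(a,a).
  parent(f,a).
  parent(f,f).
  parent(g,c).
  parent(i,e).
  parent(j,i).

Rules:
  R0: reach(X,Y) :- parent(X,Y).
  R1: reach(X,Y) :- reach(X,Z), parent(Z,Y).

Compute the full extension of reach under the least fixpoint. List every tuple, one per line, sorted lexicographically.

round 1: derive reach(a,a) via R0 from parent(a,a)
round 1: derive reach(f,a) via R0 from parent(f,a)
round 1: derive reach(f,f) via R0 from parent(f,f)
round 1: derive reach(g,c) via R0 from parent(g,c)
round 1: derive reach(i,e) via R0 from parent(i,e)
round 1: derive reach(j,i) via R0 from parent(j,i)
round 2: derive reach(j,e) via R1 from reach(j,i), parent(i,e)

reach(a,a)
reach(f,a)
reach(f,f)
reach(g,c)
reach(i,e)
reach(j,e)
reach(j,i)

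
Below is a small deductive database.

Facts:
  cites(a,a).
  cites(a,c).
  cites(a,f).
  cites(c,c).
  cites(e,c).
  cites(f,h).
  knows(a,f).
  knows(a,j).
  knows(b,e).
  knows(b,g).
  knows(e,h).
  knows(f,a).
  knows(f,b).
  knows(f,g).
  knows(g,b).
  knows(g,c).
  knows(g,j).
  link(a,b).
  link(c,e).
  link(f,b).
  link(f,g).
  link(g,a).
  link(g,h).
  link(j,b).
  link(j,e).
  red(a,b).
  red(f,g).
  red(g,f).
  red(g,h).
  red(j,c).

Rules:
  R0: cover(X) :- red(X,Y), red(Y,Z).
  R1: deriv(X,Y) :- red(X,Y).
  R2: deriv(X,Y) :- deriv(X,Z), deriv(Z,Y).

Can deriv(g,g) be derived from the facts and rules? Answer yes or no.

round 1: derive deriv(a,b) via R1 from red(a,b)
round 1: derive deriv(f,g) via R1 from red(f,g)
round 1: derive deriv(g,f) via R1 from red(g,f)
round 1: derive deriv(g,h) via R1 from red(g,h)
round 1: derive deriv(j,c) via R1 from red(j,c)
round 2: derive deriv(f,f) via R2 from deriv(f,g), deriv(g,f)
round 2: derive deriv(f,h) via R2 from deriv(f,g), deriv(g,h)
round 2: derive deriv(g,g) via R2 from deriv(g,f), deriv(f,g)

yes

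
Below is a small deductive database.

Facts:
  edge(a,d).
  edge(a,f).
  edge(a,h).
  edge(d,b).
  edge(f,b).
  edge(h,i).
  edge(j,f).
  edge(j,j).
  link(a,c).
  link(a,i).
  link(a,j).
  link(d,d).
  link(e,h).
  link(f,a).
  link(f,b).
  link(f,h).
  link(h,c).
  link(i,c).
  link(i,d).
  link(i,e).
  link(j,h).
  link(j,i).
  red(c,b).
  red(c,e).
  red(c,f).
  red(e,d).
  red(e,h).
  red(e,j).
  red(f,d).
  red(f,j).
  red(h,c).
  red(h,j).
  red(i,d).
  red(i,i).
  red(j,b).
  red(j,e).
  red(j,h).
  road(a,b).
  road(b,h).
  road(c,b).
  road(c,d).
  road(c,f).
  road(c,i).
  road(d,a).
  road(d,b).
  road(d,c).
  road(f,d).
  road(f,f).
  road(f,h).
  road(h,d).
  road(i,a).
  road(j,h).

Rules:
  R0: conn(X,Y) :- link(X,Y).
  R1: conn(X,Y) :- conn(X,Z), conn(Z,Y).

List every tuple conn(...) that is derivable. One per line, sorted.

conn(a,c)
conn(a,d)
conn(a,e)
conn(a,h)
conn(a,i)
conn(a,j)
conn(d,d)
conn(e,c)
conn(e,h)
conn(f,a)
conn(f,b)
conn(f,c)
conn(f,d)
conn(f,e)
conn(f,h)
conn(f,i)
conn(f,j)
conn(h,c)
conn(i,c)
conn(i,d)
conn(i,e)
conn(i,h)
conn(j,c)
conn(j,d)
conn(j,e)
conn(j,h)
conn(j,i)

round 1: derive conn(a,c) via R0 from link(a,c)
round 1: derive conn(a,i) via R0 from link(a,i)
round 1: derive conn(a,j) via R0 from link(a,j)
round 1: derive conn(d,d) via R0 from link(d,d)
round 1: derive conn(e,h) via R0 from link(e,h)
round 1: derive conn(f,a) via R0 from link(f,a)
round 1: derive conn(f,b) via R0 from link(f,b)
round 1: derive conn(f,h) via R0 from link(f,h)
round 1: derive conn(h,c) via R0 from link(h,c)
round 1: derive conn(i,c) via R0 from link(i,c)
round 1: derive conn(i,d) via R0 from link(i,d)
round 1: derive conn(i,e) via R0 from link(i,e)
round 1: derive conn(j,h) via R0 from link(j,h)
round 1: derive conn(j,i) via R0 from link(j,i)
round 2: derive conn(a,d) via R1 from conn(a,i), conn(i,d)
round 2: derive conn(a,e) via R1 from conn(a,i), conn(i,e)
round 2: derive conn(a,h) via R1 from conn(a,j), conn(j,h)
round 2: derive conn(e,c) via R1 from conn(e,h), conn(h,c)
round 2: derive conn(f,c) via R1 from conn(f,a), conn(a,c)
round 2: derive conn(f,i) via R1 from conn(f,a), conn(a,i)
round 2: derive conn(f,j) via R1 from conn(f,a), conn(a,j)
round 2: derive conn(i,h) via R1 from conn(i,e), conn(e,h)
round 2: derive conn(j,c) via R1 from conn(j,h), conn(h,c)
round 2: derive conn(j,d) via R1 from conn(j,i), conn(i,d)
round 2: derive conn(j,e) via R1 from conn(j,i), conn(i,e)
round 3: derive conn(f,d) via R1 from conn(f,a), conn(a,d)
round 3: derive conn(f,e) via R1 from conn(f,a), conn(a,e)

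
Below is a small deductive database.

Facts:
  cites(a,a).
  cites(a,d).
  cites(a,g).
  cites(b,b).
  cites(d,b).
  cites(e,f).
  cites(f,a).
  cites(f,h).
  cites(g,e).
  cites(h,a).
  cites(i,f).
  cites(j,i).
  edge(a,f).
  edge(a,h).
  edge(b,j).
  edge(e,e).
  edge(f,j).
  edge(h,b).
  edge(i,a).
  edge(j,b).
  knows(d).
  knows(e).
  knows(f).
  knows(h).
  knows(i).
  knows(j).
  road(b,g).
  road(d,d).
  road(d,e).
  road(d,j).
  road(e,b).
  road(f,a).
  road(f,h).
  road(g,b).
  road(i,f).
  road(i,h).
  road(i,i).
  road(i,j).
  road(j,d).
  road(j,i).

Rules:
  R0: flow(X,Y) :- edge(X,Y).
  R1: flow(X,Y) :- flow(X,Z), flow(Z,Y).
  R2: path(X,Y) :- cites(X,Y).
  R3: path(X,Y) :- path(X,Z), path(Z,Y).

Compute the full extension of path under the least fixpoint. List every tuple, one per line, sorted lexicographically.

round 1: derive path(a,a) via R2 from cites(a,a)
round 1: derive path(a,d) via R2 from cites(a,d)
round 1: derive path(a,g) via R2 from cites(a,g)
round 1: derive path(b,b) via R2 from cites(b,b)
round 1: derive path(d,b) via R2 from cites(d,b)
round 1: derive path(e,f) via R2 from cites(e,f)
round 1: derive path(f,a) via R2 from cites(f,a)
round 1: derive path(f,h) via R2 from cites(f,h)
round 1: derive path(g,e) via R2 from cites(g,e)
round 1: derive path(h,a) via R2 from cites(h,a)
round 1: derive path(i,f) via R2 from cites(i,f)
round 1: derive path(j,i) via R2 from cites(j,i)
round 2: derive path(a,b) via R3 from path(a,d), path(d,b)
round 2: derive path(a,e) via R3 from path(a,g), path(g,e)
round 2: derive path(e,a) via R3 from path(e,f), path(f,a)
round 2: derive path(e,h) via R3 from path(e,f), path(f,h)
round 2: derive path(f,d) via R3 from path(f,a), path(a,d)
round 2: derive path(f,g) via R3 from path(f,a), path(a,g)
round 2: derive path(g,f) via R3 from path(g,e), path(e,f)
round 2: derive path(h,d) via R3 from path(h,a), path(a,d)
round 2: derive path(h,g) via R3 from path(h,a), path(a,g)
round 2: derive path(i,a) via R3 from path(i,f), path(f,a)
round 2: derive path(i,h) via R3 from path(i,f), path(f,h)
round 2: derive path(j,f) via R3 from path(j,i), path(i,f)
round 3: derive path(a,f) via R3 from path(a,e), path(e,f)
round 3: derive path(a,h) via R3 from path(a,e), path(e,h)
round 3: derive path(e,b) via R3 from path(e,a), path(a,b)
round 3: derive path(e,d) via R3 from path(e,a), path(a,d)
round 3: derive path(e,e) via R3 from path(e,a), path(a,e)
round 3: derive path(e,g) via R3 from path(e,a), path(a,g)
round 3: derive path(f,b) via R3 from path(f,a), path(a,b)
round 3: derive path(f,e) via R3 from path(f,a), path(a,e)
round 3: derive path(f,f) via R3 from path(f,g), path(g,f)
round 3: derive path(g,a) via R3 from path(g,e), path(e,a)
round 3: derive path(g,d) via R3 from path(g,f), path(f,d)
round 3: derive path(g,g) via R3 from path(g,f), path(f,g)
round 3: derive path(g,h) via R3 from path(g,e), path(e,h)
round 3: derive path(h,b) via R3 from path(h,a), path(a,b)
round 3: derive path(h,e) via R3 from path(h,a), path(a,e)
round 3: derive path(h,f) via R3 from path(h,g), path(g,f)
round 3: derive path(i,b) via R3 from path(i,a), path(a,b)
round 3: derive path(i,d) via R3 from path(i,a), path(a,d)
round 3: derive path(i,e) via R3 from path(i,a), path(a,e)
round 3: derive path(i,g) via R3 from path(i,a), path(a,g)
round 3: derive path(j,a) via R3 from path(j,f), path(f,a)
round 3: derive path(j,d) via R3 from path(j,f), path(f,d)
round 3: derive path(j,g) via R3 from path(j,f), path(f,g)
round 3: derive path(j,h) via R3 from path(j,f), path(f,h)
round 4: derive path(g,b) via R3 from path(g,a), path(a,b)
round 4: derive path(h,h) via R3 from path(h,a), path(a,h)
round 4: derive path(j,b) via R3 from path(j,a), path(a,b)
round 4: derive path(j,e) via R3 from path(j,a), path(a,e)

path(a,a)
path(a,b)
path(a,d)
path(a,e)
path(a,f)
path(a,g)
path(a,h)
path(b,b)
path(d,b)
path(e,a)
path(e,b)
path(e,d)
path(e,e)
path(e,f)
path(e,g)
path(e,h)
path(f,a)
path(f,b)
path(f,d)
path(f,e)
path(f,f)
path(f,g)
path(f,h)
path(g,a)
path(g,b)
path(g,d)
path(g,e)
path(g,f)
path(g,g)
path(g,h)
path(h,a)
path(h,b)
path(h,d)
path(h,e)
path(h,f)
path(h,g)
path(h,h)
path(i,a)
path(i,b)
path(i,d)
path(i,e)
path(i,f)
path(i,g)
path(i,h)
path(j,a)
path(j,b)
path(j,d)
path(j,e)
path(j,f)
path(j,g)
path(j,h)
path(j,i)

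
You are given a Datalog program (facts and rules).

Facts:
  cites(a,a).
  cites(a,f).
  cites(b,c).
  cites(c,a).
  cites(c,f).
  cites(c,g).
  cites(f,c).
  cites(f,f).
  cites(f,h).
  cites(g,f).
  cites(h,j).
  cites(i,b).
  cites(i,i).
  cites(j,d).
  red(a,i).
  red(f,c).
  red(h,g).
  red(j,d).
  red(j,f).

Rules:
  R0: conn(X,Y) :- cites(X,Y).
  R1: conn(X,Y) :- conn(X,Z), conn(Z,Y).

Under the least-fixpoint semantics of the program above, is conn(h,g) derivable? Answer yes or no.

round 1: derive conn(a,a) via R0 from cites(a,a)
round 1: derive conn(a,f) via R0 from cites(a,f)
round 1: derive conn(b,c) via R0 from cites(b,c)
round 1: derive conn(c,a) via R0 from cites(c,a)
round 1: derive conn(c,f) via R0 from cites(c,f)
round 1: derive conn(c,g) via R0 from cites(c,g)
round 1: derive conn(f,c) via R0 from cites(f,c)
round 1: derive conn(f,f) via R0 from cites(f,f)
round 1: derive conn(f,h) via R0 from cites(f,h)
round 1: derive conn(g,f) via R0 from cites(g,f)
round 1: derive conn(h,j) via R0 from cites(h,j)
round 1: derive conn(i,b) via R0 from cites(i,b)
round 1: derive conn(i,i) via R0 from cites(i,i)
round 1: derive conn(j,d) via R0 from cites(j,d)
round 2: derive conn(a,c) via R1 from conn(a,f), conn(f,c)
round 2: derive conn(a,h) via R1 from conn(a,f), conn(f,h)
round 2: derive conn(b,a) via R1 from conn(b,c), conn(c,a)
round 2: derive conn(b,f) via R1 from conn(b,c), conn(c,f)
round 2: derive conn(b,g) via R1 from conn(b,c), conn(c,g)
round 2: derive conn(c,c) via R1 from conn(c,f), conn(f,c)
round 2: derive conn(c,h) via R1 from conn(c,f), conn(f,h)
round 2: derive conn(f,a) via R1 from conn(f,c), conn(c,a)
round 2: derive conn(f,g) via R1 from conn(f,c), conn(c,g)
round 2: derive conn(f,j) via R1 from conn(f,h), conn(h,j)
round 2: derive conn(g,c) via R1 from conn(g,f), conn(f,c)
round 2: derive conn(g,h) via R1 from conn(g,f), conn(f,h)
round 2: derive conn(h,d) via R1 from conn(h,j), conn(j,d)
round 2: derive conn(i,c) via R1 from conn(i,b), conn(b,c)
round 3: derive conn(a,d) via R1 from conn(a,h), conn(h,d)
round 3: derive conn(a,g) via R1 from conn(a,c), conn(c,g)
round 3: derive conn(a,j) via R1 from conn(a,f), conn(f,j)
round 3: derive conn(b,h) via R1 from conn(b,a), conn(a,h)
round 3: derive conn(b,j) via R1 from conn(b,f), conn(f,j)
round 3: derive conn(c,d) via R1 from conn(c,h), conn(h,d)
round 3: derive conn(c,j) via R1 from conn(c,f), conn(f,j)
round 3: derive conn(f,d) via R1 from conn(f,h), conn(h,d)
round 3: derive conn(g,a) via R1 from conn(g,c), conn(c,a)
round 3: derive conn(g,d) via R1 from conn(g,h), conn(h,d)
round 3: derive conn(g,g) via R1 from conn(g,c), conn(c,g)
round 3: derive conn(g,j) via R1 from conn(g,f), conn(f,j)
round 3: derive conn(i,a) via R1 from conn(i,b), conn(b,a)
round 3: derive conn(i,f) via R1 from conn(i,b), conn(b,f)
round 3: derive conn(i,g) via R1 from conn(i,b), conn(b,g)
round 3: derive conn(i,h) via R1 from conn(i,c), conn(c,h)
round 4: derive conn(b,d) via R1 from conn(b,a), conn(a,d)
round 4: derive conn(i,d) via R1 from conn(i,a), conn(a,d)
round 4: derive conn(i,j) via R1 from conn(i,a), conn(a,j)

no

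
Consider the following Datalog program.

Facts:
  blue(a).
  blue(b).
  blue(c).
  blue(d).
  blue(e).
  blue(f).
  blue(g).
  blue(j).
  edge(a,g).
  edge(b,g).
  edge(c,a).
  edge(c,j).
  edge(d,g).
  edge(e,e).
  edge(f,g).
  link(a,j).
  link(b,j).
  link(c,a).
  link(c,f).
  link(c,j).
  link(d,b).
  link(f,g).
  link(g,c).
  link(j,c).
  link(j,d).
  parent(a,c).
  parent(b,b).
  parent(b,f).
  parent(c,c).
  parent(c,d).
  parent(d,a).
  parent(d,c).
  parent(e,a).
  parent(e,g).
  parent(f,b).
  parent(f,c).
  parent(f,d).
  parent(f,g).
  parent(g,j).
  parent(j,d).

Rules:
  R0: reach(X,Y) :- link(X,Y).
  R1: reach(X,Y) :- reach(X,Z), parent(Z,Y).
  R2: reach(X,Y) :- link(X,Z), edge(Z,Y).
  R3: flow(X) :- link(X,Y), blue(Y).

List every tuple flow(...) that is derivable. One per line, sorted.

round 1: derive flow(a) via R3 from link(a,j), blue(j)
round 1: derive flow(b) via R3 from link(b,j), blue(j)
round 1: derive flow(c) via R3 from link(c,a), blue(a)
round 1: derive flow(d) via R3 from link(d,b), blue(b)
round 1: derive flow(f) via R3 from link(f,g), blue(g)
round 1: derive flow(g) via R3 from link(g,c), blue(c)
round 1: derive flow(j) via R3 from link(j,c), blue(c)

flow(a)
flow(b)
flow(c)
flow(d)
flow(f)
flow(g)
flow(j)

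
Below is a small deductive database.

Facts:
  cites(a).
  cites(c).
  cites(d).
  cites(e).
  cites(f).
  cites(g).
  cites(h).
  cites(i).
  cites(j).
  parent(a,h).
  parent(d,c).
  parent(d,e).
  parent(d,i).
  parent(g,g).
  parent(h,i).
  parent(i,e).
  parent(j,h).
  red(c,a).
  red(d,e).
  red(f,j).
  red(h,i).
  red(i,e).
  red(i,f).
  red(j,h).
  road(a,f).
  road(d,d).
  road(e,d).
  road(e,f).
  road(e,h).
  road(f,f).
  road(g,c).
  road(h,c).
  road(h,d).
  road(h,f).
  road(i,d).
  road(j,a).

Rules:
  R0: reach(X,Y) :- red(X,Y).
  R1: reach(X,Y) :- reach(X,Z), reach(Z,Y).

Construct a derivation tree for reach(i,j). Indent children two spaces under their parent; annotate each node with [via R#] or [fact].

round 1: derive reach(c,a) via R0 from red(c,a)
round 1: derive reach(d,e) via R0 from red(d,e)
round 1: derive reach(f,j) via R0 from red(f,j)
round 1: derive reach(h,i) via R0 from red(h,i)
round 1: derive reach(i,e) via R0 from red(i,e)
round 1: derive reach(i,f) via R0 from red(i,f)
round 1: derive reach(j,h) via R0 from red(j,h)
round 2: derive reach(f,h) via R1 from reach(f,j), reach(j,h)
round 2: derive reach(h,e) via R1 from reach(h,i), reach(i,e)
round 2: derive reach(h,f) via R1 from reach(h,i), reach(i,f)
round 2: derive reach(i,j) via R1 from reach(i,f), reach(f,j)
round 2: derive reach(j,i) via R1 from reach(j,h), reach(h,i)
round 3: derive reach(f,e) via R1 from reach(f,h), reach(h,e)
round 3: derive reach(f,f) via R1 from reach(f,h), reach(h,f)
round 3: derive reach(f,i) via R1 from reach(f,h), reach(h,i)
round 3: derive reach(h,h) via R1 from reach(h,f), reach(f,h)
round 3: derive reach(h,j) via R1 from reach(h,f), reach(f,j)
round 3: derive reach(i,h) via R1 from reach(i,f), reach(f,h)
round 3: derive reach(i,i) via R1 from reach(i,j), reach(j,i)
round 3: derive reach(j,e) via R1 from reach(j,h), reach(h,e)
round 3: derive reach(j,f) via R1 from reach(j,h), reach(h,f)
round 3: derive reach(j,j) via R1 from reach(j,i), reach(i,j)

reach(i,j)  [via R1]
  reach(i,f)  [via R0]
    red(i,f)  [fact]
  reach(f,j)  [via R0]
    red(f,j)  [fact]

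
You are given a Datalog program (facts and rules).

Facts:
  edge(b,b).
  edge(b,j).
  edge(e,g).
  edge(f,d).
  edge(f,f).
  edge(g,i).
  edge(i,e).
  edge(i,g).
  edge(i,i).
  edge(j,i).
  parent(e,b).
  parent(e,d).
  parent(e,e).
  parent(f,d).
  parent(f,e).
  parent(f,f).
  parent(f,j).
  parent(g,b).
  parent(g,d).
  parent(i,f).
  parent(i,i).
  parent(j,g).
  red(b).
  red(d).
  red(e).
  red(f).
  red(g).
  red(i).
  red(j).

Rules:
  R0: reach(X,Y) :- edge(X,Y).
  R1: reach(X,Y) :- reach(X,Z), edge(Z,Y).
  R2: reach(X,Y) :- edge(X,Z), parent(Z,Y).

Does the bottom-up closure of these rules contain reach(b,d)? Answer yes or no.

no

round 1: derive reach(b,b) via R0 from edge(b,b)
round 1: derive reach(b,j) via R0 from edge(b,j)
round 1: derive reach(e,g) via R0 from edge(e,g)
round 1: derive reach(f,d) via R0 from edge(f,d)
round 1: derive reach(f,f) via R0 from edge(f,f)
round 1: derive reach(g,i) via R0 from edge(g,i)
round 1: derive reach(i,e) via R0 from edge(i,e)
round 1: derive reach(i,g) via R0 from edge(i,g)
round 1: derive reach(i,i) via R0 from edge(i,i)
round 1: derive reach(j,i) via R0 from edge(j,i)
round 1: derive reach(b,g) via R2 from edge(b,j), parent(j,g)
round 1: derive reach(e,b) via R2 from edge(e,g), parent(g,b)
round 1: derive reach(e,d) via R2 from edge(e,g), parent(g,d)
round 1: derive reach(f,e) via R2 from edge(f,f), parent(f,e)
round 1: derive reach(f,j) via R2 from edge(f,f), parent(f,j)
round 1: derive reach(g,f) via R2 from edge(g,i), parent(i,f)
round 1: derive reach(i,b) via R2 from edge(i,e), parent(e,b)
round 1: derive reach(i,d) via R2 from edge(i,e), parent(e,d)
round 1: derive reach(i,f) via R2 from edge(i,i), parent(i,f)
round 1: derive reach(j,f) via R2 from edge(j,i), parent(i,f)
round 2: derive reach(b,i) via R1 from reach(b,g), edge(g,i)
round 2: derive reach(e,i) via R1 from reach(e,g), edge(g,i)
round 2: derive reach(e,j) via R1 from reach(e,b), edge(b,j)
round 2: derive reach(f,g) via R1 from reach(f,e), edge(e,g)
round 2: derive reach(f,i) via R1 from reach(f,j), edge(j,i)
round 2: derive reach(g,d) via R1 from reach(g,f), edge(f,d)
round 2: derive reach(g,e) via R1 from reach(g,i), edge(i,e)
round 2: derive reach(g,g) via R1 from reach(g,i), edge(i,g)
round 2: derive reach(i,j) via R1 from reach(i,b), edge(b,j)
round 2: derive reach(j,d) via R1 from reach(j,f), edge(f,d)
round 2: derive reach(j,e) via R1 from reach(j,i), edge(i,e)
round 2: derive reach(j,g) via R1 from reach(j,i), edge(i,g)
round 3: derive reach(b,e) via R1 from reach(b,i), edge(i,e)
round 3: derive reach(e,e) via R1 from reach(e,i), edge(i,e)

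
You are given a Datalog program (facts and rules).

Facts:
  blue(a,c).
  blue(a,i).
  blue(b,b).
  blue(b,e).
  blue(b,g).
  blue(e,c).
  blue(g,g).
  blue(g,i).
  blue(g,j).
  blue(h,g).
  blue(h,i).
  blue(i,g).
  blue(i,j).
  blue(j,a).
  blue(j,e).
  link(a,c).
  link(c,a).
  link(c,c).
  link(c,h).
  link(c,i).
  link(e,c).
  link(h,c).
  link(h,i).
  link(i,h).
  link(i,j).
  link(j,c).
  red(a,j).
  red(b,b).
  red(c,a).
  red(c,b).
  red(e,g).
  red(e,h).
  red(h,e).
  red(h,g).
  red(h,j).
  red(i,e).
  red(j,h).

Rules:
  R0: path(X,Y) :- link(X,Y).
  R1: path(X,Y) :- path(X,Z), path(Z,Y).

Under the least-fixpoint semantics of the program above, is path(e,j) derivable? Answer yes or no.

round 1: derive path(a,c) via R0 from link(a,c)
round 1: derive path(c,a) via R0 from link(c,a)
round 1: derive path(c,c) via R0 from link(c,c)
round 1: derive path(c,h) via R0 from link(c,h)
round 1: derive path(c,i) via R0 from link(c,i)
round 1: derive path(e,c) via R0 from link(e,c)
round 1: derive path(h,c) via R0 from link(h,c)
round 1: derive path(h,i) via R0 from link(h,i)
round 1: derive path(i,h) via R0 from link(i,h)
round 1: derive path(i,j) via R0 from link(i,j)
round 1: derive path(j,c) via R0 from link(j,c)
round 2: derive path(a,a) via R1 from path(a,c), path(c,a)
round 2: derive path(a,h) via R1 from path(a,c), path(c,h)
round 2: derive path(a,i) via R1 from path(a,c), path(c,i)
round 2: derive path(c,j) via R1 from path(c,i), path(i,j)
round 2: derive path(e,a) via R1 from path(e,c), path(c,a)
round 2: derive path(e,h) via R1 from path(e,c), path(c,h)
round 2: derive path(e,i) via R1 from path(e,c), path(c,i)
round 2: derive path(h,a) via R1 from path(h,c), path(c,a)
round 2: derive path(h,h) via R1 from path(h,c), path(c,h)
round 2: derive path(h,j) via R1 from path(h,i), path(i,j)
round 2: derive path(i,c) via R1 from path(i,h), path(h,c)
round 2: derive path(i,i) via R1 from path(i,h), path(h,i)
round 2: derive path(j,a) via R1 from path(j,c), path(c,a)
round 2: derive path(j,h) via R1 from path(j,c), path(c,h)
round 2: derive path(j,i) via R1 from path(j,c), path(c,i)
round 3: derive path(a,j) via R1 from path(a,c), path(c,j)
round 3: derive path(e,j) via R1 from path(e,c), path(c,j)
round 3: derive path(i,a) via R1 from path(i,c), path(c,a)
round 3: derive path(j,j) via R1 from path(j,c), path(c,j)

yes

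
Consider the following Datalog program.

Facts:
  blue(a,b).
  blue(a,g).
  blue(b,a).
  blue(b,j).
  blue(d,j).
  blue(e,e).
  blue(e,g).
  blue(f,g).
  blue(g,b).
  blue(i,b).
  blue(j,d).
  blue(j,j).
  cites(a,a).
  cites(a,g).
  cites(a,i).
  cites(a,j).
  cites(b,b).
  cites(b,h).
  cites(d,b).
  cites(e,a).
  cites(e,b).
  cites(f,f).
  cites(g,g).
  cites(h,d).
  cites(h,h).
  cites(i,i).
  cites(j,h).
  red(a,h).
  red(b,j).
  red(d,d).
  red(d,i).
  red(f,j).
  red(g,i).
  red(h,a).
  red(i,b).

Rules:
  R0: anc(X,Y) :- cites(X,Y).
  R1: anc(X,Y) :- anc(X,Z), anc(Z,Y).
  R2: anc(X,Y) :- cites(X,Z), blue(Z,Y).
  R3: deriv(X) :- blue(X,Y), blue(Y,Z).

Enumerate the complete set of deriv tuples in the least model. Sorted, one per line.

round 1: derive deriv(a) via R3 from blue(a,b), blue(b,a)
round 1: derive deriv(b) via R3 from blue(b,a), blue(a,b)
round 1: derive deriv(d) via R3 from blue(d,j), blue(j,d)
round 1: derive deriv(e) via R3 from blue(e,e), blue(e,e)
round 1: derive deriv(f) via R3 from blue(f,g), blue(g,b)
round 1: derive deriv(g) via R3 from blue(g,b), blue(b,a)
round 1: derive deriv(i) via R3 from blue(i,b), blue(b,a)
round 1: derive deriv(j) via R3 from blue(j,d), blue(d,j)

deriv(a)
deriv(b)
deriv(d)
deriv(e)
deriv(f)
deriv(g)
deriv(i)
deriv(j)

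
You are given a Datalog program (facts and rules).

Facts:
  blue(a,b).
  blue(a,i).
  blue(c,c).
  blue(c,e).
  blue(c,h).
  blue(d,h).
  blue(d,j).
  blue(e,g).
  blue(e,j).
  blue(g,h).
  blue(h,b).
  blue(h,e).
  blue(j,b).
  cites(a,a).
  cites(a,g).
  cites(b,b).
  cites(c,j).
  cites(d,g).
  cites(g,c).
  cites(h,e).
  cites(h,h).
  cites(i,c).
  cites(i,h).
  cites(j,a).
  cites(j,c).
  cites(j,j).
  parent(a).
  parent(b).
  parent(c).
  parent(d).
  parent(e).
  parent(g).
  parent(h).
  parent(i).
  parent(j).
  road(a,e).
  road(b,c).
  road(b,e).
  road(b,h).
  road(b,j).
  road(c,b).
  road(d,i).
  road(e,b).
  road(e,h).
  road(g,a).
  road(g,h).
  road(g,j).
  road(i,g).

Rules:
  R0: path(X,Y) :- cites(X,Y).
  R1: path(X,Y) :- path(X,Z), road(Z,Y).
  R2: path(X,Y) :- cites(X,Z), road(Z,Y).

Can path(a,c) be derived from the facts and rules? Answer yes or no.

yes

round 1: derive path(a,a) via R0 from cites(a,a)
round 1: derive path(a,g) via R0 from cites(a,g)
round 1: derive path(b,b) via R0 from cites(b,b)
round 1: derive path(c,j) via R0 from cites(c,j)
round 1: derive path(d,g) via R0 from cites(d,g)
round 1: derive path(g,c) via R0 from cites(g,c)
round 1: derive path(h,e) via R0 from cites(h,e)
round 1: derive path(h,h) via R0 from cites(h,h)
round 1: derive path(i,c) via R0 from cites(i,c)
round 1: derive path(i,h) via R0 from cites(i,h)
round 1: derive path(j,a) via R0 from cites(j,a)
round 1: derive path(j,c) via R0 from cites(j,c)
round 1: derive path(j,j) via R0 from cites(j,j)
round 1: derive path(a,e) via R2 from cites(a,a), road(a,e)
round 1: derive path(a,h) via R2 from cites(a,g), road(g,h)
round 1: derive path(a,j) via R2 from cites(a,g), road(g,j)
round 1: derive path(b,c) via R2 from cites(b,b), road(b,c)
round 1: derive path(b,e) via R2 from cites(b,b), road(b,e)
round 1: derive path(b,h) via R2 from cites(b,b), road(b,h)
round 1: derive path(b,j) via R2 from cites(b,b), road(b,j)
round 1: derive path(d,a) via R2 from cites(d,g), road(g,a)
round 1: derive path(d,h) via R2 from cites(d,g), road(g,h)
round 1: derive path(d,j) via R2 from cites(d,g), road(g,j)
round 1: derive path(g,b) via R2 from cites(g,c), road(c,b)
round 1: derive path(h,b) via R2 from cites(h,e), road(e,b)
round 1: derive path(i,b) via R2 from cites(i,c), road(c,b)
round 1: derive path(j,b) via R2 from cites(j,c), road(c,b)
round 1: derive path(j,e) via R2 from cites(j,a), road(a,e)
round 2: derive path(a,b) via R1 from path(a,e), road(e,b)
round 2: derive path(d,e) via R1 from path(d,a), road(a,e)
round 2: derive path(g,e) via R1 from path(g,b), road(b,e)
round 2: derive path(g,h) via R1 from path(g,b), road(b,h)
round 2: derive path(g,j) via R1 from path(g,b), road(b,j)
round 2: derive path(h,c) via R1 from path(h,b), road(b,c)
round 2: derive path(h,j) via R1 from path(h,b), road(b,j)
round 2: derive path(i,e) via R1 from path(i,b), road(b,e)
round 2: derive path(i,j) via R1 from path(i,b), road(b,j)
round 2: derive path(j,h) via R1 from path(j,b), road(b,h)
round 3: derive path(a,c) via R1 from path(a,b), road(b,c)
round 3: derive path(d,b) via R1 from path(d,e), road(e,b)
round 4: derive path(d,c) via R1 from path(d,b), road(b,c)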